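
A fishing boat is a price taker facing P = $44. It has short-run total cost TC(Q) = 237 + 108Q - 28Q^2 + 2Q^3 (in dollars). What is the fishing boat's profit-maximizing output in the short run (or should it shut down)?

Strip out fixed cost: VC = 108Q - 28Q^2 + 2Q^3. Then AVC = 108 - 28Q + 2Q^2 and MC = 108 - 56Q + 6Q^2.
AVC is minimized where dAVC/dQ = -28 + 4Q = 0, at Q = 7; min AVC = 108 - 28·7 + 2·7^2 = $10.
Because $44 ≥ $10, revenue can cover variable cost; the firm operates.
P = MC gives 64 - 56Q + 6Q^2 = 0, with roots 4/3 and 8. Take the larger (rising MC): Q* = 8.
Check: AVC at Q = 8 is $12 ≤ P, so revenue covers variable cost.
Profit = P·Q − TC = 44·8 − 333 = $19.

Produce at Q = 8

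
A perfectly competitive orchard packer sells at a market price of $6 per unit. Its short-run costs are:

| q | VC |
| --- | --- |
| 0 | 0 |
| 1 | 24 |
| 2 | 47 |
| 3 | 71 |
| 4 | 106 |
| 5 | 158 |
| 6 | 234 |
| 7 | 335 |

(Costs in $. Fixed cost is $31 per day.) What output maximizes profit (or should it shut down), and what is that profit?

Profit at each row (π = 6q − TC): q=0: -31; q=1: -49; q=2: -66; q=3: -84; q=4: -113; q=5: -159; q=6: -229; q=7: -324.
Profit is highest at q = 0. Equivalently, the lowest AVC in the table is 47/2 ≈ $23.50 at q = 2, and P = $6 falls below it — price never covers variable cost, so the firm shuts down and loses only its fixed cost.

q = 0 (shut down); profit = -$31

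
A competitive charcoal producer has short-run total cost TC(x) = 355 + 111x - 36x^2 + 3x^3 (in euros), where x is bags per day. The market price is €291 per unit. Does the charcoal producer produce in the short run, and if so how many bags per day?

Produce at x = 10

Variable cost is VC = 111x - 36x^2 + 3x^3, so AVC = VC/x = 111 - 36x + 3x^2 and MC = dTC/dx = 111 - 72x + 9x^2.
AVC hits its minimum where MC = AVC, at x = 6, giving min AVC = 111 - 36·6 + 3·6^2 = €3.
P = €291 exceeds min AVC = €3, so the firm stays open.
Solving P = MC: -180 - 72x + 9x^2 = 0 ⇒ x = -2 or 10. On the upward-sloping branch, x* = 10.
Check: AVC at x = 10 is €51 ≤ P, so revenue covers variable cost.
Profit = P·x − TC = 291·10 − 865 = €2045.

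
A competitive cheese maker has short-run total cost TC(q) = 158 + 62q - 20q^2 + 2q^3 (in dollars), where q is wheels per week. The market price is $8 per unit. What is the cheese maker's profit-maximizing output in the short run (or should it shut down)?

Shut down

Variable cost is VC = 62q - 20q^2 + 2q^3, so AVC = VC/q = 62 - 20q + 2q^2 and MC = dTC/dq = 62 - 40q + 6q^2.
AVC hits its minimum where MC = AVC, at q = 5, giving min AVC = 62 - 20·5 + 2·5^2 = $12.
P = $8 lies below min AVC = $12; no output level covers variable cost.
The firm minimizes its loss by shutting down and losing only its fixed cost of $158.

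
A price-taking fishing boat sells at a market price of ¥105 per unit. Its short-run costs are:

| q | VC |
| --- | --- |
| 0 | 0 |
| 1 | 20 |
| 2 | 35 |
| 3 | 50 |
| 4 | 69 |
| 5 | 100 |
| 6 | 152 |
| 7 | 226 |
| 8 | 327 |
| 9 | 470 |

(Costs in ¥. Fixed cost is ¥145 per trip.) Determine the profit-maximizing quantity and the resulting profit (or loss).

Profit at each row (π = 105q − TC): q=0: -145; q=1: -60; q=2: 30; q=3: 120; q=4: 206; q=5: 280; q=6: 333; q=7: 364; q=8: 368; q=9: 330.
Profit is maximized at q = 8. AVC there is 327/8 = ¥40.88 ≤ P, so producing beats shutting down (which would give -¥145).

q = 8; profit = ¥368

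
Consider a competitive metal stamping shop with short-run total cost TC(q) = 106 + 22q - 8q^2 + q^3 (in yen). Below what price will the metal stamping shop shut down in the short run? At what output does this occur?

The firm shuts down when price falls below the minimum of average variable cost. AVC = VC/q = 22 - 8q + q^2.
At the minimum of AVC, MC = AVC. MC = 22 - 16q + 3q^2; setting MC = AVC gives 2q^2 - 8q = 0, so q = 4. min AVC = 6.
The firm shuts down for any P below ¥6.

¥6 per unit, at q = 4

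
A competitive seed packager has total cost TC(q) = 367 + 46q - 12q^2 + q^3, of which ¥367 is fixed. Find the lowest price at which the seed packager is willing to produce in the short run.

The shutdown price is the minimum of AVC. VC = 46q - 12q^2 + q^3, so AVC = 46 - 12q + q^2.
dAVC/dq = -12 + 2q = 0 gives q = 6. min AVC = 46 - 12·6 + 6^2 = 10.
For P < ¥10 the firm produces nothing.

¥10 per unit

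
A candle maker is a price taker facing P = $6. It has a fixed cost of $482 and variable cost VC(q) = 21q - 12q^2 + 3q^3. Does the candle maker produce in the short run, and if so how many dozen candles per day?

Shut down

Strip out fixed cost: VC = 21q - 12q^2 + 3q^3. Then AVC = 21 - 12q + 3q^2 and MC = 21 - 24q + 9q^2.
The AVC parabola has its vertex at q = 12/6 = 2, where AVC = 21 - 12·2 + 3·2^2 = $9.
P = $6 lies below min AVC = $9; no output level covers variable cost.
Best response: produce nothing and absorb the $482 fixed cost.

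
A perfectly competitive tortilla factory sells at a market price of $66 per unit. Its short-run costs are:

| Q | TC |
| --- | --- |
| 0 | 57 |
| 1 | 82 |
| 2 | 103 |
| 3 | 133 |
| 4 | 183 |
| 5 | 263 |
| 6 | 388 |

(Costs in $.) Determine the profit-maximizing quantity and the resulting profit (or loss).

Q = 4; profit = $81

Profit at each row (π = 66Q − TC): Q=0: -57; Q=1: -16; Q=2: 29; Q=3: 65; Q=4: 81; Q=5: 67; Q=6: 8.
Profit is maximized at Q = 4. AVC there is 126/4 = $31.50 ≤ P, so producing beats shutting down (which would give -$57).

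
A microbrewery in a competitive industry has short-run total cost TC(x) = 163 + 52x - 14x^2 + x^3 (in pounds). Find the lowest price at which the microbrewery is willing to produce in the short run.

£3 per unit

The shutdown price is the minimum of AVC. VC = 52x - 14x^2 + x^3, so AVC = 52 - 14x + x^2.
dAVC/dx = -14 + 2x = 0 gives x = 7. min AVC = 52 - 14·7 + 7^2 = 3.
For P < £3 the firm produces nothing.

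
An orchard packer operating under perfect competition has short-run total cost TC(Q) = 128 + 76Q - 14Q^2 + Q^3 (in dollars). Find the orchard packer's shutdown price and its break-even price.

Shutdown price = $27; break-even price = $44

AVC = 76 - 14Q + Q^2; minimized at Q = 7, giving min AVC = $27. That is the shutdown price.
ATC = 128/Q + 76 - 14Q + Q^2. Setting dATC/dQ = −128/Q^2 − 14 + 2Q = 0 gives Q = 8 (since 2·8^3 − 14·8^2 = 128).
min ATC = 128/8 + 76 − 14·8 + 8^2 = $44. That is the break-even price.
For $27 ≤ P < $44 the firm produces at a loss; below $27 it shuts down.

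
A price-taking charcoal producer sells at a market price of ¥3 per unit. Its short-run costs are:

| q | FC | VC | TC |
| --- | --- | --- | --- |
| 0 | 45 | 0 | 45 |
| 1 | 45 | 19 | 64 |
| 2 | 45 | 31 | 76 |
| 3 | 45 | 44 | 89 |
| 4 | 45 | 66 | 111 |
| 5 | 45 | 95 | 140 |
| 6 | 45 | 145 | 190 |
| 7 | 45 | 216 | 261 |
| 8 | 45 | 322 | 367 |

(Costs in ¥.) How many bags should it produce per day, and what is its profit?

q = 0 (shut down); profit = -¥45

Compute π = P·q − TC at each output: q=0: -45; q=1: -61; q=2: -70; q=3: -80; q=4: -99; q=5: -125; q=6: -172; q=7: -240; q=8: -343.
Profit is highest at q = 0. Equivalently, the lowest AVC in the table is 44/3 ≈ ¥14.67 at q = 3, and P = ¥3 falls below it — price never covers variable cost, so the firm shuts down and loses only its fixed cost.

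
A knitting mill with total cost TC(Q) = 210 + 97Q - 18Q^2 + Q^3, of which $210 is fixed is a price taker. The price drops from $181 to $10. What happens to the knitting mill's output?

MC = 97 - 36Q + 3Q^2; the shutdown threshold is min AVC = $16 (at Q = 9).
At P = $181 ≥ min AVC, set P = MC on the rising branch: Q = 14.
At P = $10 < min AVC = $16, price no longer covers variable cost at any output, so the firm shuts down: Q = 0.

Output falls from 14 to 0 (the firm shuts down)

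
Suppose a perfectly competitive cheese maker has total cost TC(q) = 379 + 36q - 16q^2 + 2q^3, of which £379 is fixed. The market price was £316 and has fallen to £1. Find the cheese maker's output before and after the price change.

AVC = 36 - 16q + 2q^2, minimized at q = 4 where min AVC = £4. MC = 36 - 32q + 6q^2.
With P = £316 above the shutdown price, P = MC gives q = 10.
At P = £1 < min AVC = £4, price no longer covers variable cost at any output, so the firm shuts down: q = 0.

Output falls from 10 to 0 (the firm shuts down)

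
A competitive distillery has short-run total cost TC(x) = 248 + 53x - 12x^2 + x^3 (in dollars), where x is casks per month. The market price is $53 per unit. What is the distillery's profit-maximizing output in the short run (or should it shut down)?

Produce at x = 8

Variable cost is VC = 53x - 12x^2 + x^3, so AVC = VC/x = 53 - 12x + x^2 and MC = dTC/dx = 53 - 24x + 3x^2.
The AVC parabola has its vertex at x = 12/2 = 6, where AVC = 53 - 12·6 + 6^2 = $17.
Because $53 ≥ $17, revenue can cover variable cost; the firm operates.
Set P = MC: 53 = 53 - 24x + 3x^2 → -24x + 3x^2 = 0. The roots are x = 0 and x = 8; the profit-maximizing output is on the rising part of MC, so x* = 8.
Check: AVC at x = 8 is $21 ≤ P, so revenue covers variable cost.
Profit = P·x − TC = 53·8 − 416 = $8.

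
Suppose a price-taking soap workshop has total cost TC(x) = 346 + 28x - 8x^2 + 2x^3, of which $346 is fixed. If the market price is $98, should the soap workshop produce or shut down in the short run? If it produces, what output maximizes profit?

Strip out fixed cost: VC = 28x - 8x^2 + 2x^3. Then AVC = 28 - 8x + 2x^2 and MC = 28 - 16x + 6x^2.
AVC hits its minimum where MC = AVC, at x = 2, giving min AVC = 28 - 8·2 + 2·2^2 = $20.
P = $98 exceeds min AVC = $20, so the firm stays open.
Set P = MC: 98 = 28 - 16x + 6x^2 → -70 - 16x + 6x^2 = 0. The roots are x = -7/3 and x = 5; the profit-maximizing output is on the rising part of MC, so x* = 5.
Check: AVC at x = 5 is $38 ≤ P, so revenue covers variable cost.
Profit = P·x − TC = 98·5 − 536 = -$46, a loss, but smaller than the $346 fixed cost the firm would lose by shutting down.

Produce at x = 5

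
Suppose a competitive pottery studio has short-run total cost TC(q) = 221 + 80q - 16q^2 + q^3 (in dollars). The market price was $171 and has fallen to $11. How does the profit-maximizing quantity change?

Output falls from 13 to 0 (the firm shuts down)

AVC = 80 - 16q + q^2, minimized at q = 8 where min AVC = $16. MC = 80 - 32q + 3q^2.
With P = $171 above the shutdown price, P = MC gives q = 13.
At P = $11 < min AVC = $16, price no longer covers variable cost at any output, so the firm shuts down: q = 0.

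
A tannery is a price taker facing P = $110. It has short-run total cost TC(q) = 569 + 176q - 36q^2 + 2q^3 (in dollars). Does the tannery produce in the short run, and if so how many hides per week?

Produce at q = 11

Strip out fixed cost: VC = 176q - 36q^2 + 2q^3. Then AVC = 176 - 36q + 2q^2 and MC = 176 - 72q + 6q^2.
The AVC parabola has its vertex at q = 36/4 = 9, where AVC = 176 - 36·9 + 2·9^2 = $14.
P = $110 exceeds min AVC = $14, so the firm stays open.
Solving P = MC: 66 - 72q + 6q^2 = 0 ⇒ q = 1 or 11. On the upward-sloping branch, q* = 11.
Check: AVC at q = 11 is $22 ≤ P, so revenue covers variable cost.
Profit = P·q − TC = 110·11 − 811 = $399.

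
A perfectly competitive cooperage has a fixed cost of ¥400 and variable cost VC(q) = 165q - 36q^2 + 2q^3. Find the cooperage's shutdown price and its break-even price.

Shutdown price = min AVC. AVC = 165 - 36q + 2q^2, with vertex at q = 9 and minimum ¥3.
ATC = 400/q + 165 - 36q + 2q^2. Setting dATC/dq = −400/q^2 − 36 + 4q = 0 gives q = 10 (since 4·10^3 − 36·10^2 = 400).
min ATC = 400/10 + 165 − 36·10 + 2·10^2 = ¥45. That is the break-even price.
Between these two prices the firm operates at a loss; above ¥45 it earns a profit.

Shutdown price = ¥3; break-even price = ¥45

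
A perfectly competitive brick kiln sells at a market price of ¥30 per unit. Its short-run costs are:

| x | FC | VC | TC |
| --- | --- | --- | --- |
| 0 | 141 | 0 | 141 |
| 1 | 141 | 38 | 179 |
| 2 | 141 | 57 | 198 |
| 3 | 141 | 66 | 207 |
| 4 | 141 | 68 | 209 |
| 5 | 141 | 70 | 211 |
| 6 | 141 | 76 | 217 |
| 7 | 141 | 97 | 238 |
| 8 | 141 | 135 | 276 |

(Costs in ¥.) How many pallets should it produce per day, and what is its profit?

x = 7; profit = -¥28

Tabulate TR − TC: x=0: -141; x=1: -149; x=2: -138; x=3: -117; x=4: -89; x=5: -61; x=6: -37; x=7: -28; x=8: -36.
Profit is maximized at x = 7. AVC there is 97/7 = ¥13.86 ≤ P, so producing beats shutting down (which would give -¥141).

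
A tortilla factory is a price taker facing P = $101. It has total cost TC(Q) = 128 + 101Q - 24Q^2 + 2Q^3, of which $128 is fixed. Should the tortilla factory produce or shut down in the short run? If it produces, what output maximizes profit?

Produce at Q = 8

From TC, MC = TC'(Q) = 101 - 48Q + 6Q^2 and AVC = VC/Q = 101 - 24Q + 2Q^2.
AVC hits its minimum where MC = AVC, at Q = 6, giving min AVC = 101 - 24·6 + 2·6^2 = $29.
Because $101 ≥ $29, revenue can cover variable cost; the firm operates.
Solving P = MC: -48Q + 6Q^2 = 0 ⇒ Q = 0 or 8. On the upward-sloping branch, Q* = 8.
Check: AVC at Q = 8 is $37 ≤ P, so revenue covers variable cost.
Profit = P·Q − TC = 101·8 − 424 = $384.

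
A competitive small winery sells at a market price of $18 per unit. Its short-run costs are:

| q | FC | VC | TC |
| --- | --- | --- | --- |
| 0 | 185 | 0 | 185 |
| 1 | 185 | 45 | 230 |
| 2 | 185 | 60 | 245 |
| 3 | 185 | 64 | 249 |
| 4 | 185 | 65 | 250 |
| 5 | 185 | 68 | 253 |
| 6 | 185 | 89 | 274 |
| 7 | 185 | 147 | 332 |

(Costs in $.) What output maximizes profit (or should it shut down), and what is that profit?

Profit at each row (π = 18q − TC): q=0: -185; q=1: -212; q=2: -209; q=3: -195; q=4: -178; q=5: -163; q=6: -166; q=7: -206.
Profit is maximized at q = 5. AVC there is 68/5 = $13.60 ≤ P, so producing beats shutting down (which would give -$185).

q = 5; profit = -$163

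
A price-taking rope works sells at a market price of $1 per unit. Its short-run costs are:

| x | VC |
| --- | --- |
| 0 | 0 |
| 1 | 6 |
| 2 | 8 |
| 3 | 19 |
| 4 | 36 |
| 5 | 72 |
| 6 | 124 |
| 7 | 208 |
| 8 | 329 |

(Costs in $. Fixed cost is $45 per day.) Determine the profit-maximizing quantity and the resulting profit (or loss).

x = 0 (shut down); profit = -$45

Compute π = P·x − TC at each output: x=0: -45; x=1: -50; x=2: -51; x=3: -61; x=4: -77; x=5: -112; x=6: -163; x=7: -246; x=8: -366.
Profit is highest at x = 0. Equivalently, the lowest AVC in the table is 8/2 ≈ $4 at x = 2, and P = $1 falls below it — price never covers variable cost, so the firm shuts down and loses only its fixed cost.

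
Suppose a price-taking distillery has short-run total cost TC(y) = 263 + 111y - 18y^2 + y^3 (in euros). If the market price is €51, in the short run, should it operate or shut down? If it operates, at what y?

Produce at y = 10

Variable cost is VC = 111y - 18y^2 + y^3, so AVC = VC/y = 111 - 18y + y^2 and MC = dTC/dy = 111 - 36y + 3y^2.
AVC is minimized where dAVC/dy = -18 + 2y = 0, at y = 9; min AVC = 111 - 18·9 + 9^2 = €30.
Since P = €51 ≥ min AVC = €30, price covers variable cost and the firm should produce.
Set P = MC: 51 = 111 - 36y + 3y^2 → 60 - 36y + 3y^2 = 0. The roots are y = 2 and y = 10; the profit-maximizing output is on the rising part of MC, so y* = 10.
Check: AVC at y = 10 is €31 ≤ P, so revenue covers variable cost.
Profit = P·y − TC = 51·10 − 573 = -€63, a loss, but smaller than the €263 fixed cost the firm would lose by shutting down.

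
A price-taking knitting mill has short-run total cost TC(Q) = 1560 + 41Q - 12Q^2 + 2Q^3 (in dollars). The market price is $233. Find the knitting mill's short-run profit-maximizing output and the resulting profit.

AVC = 41 - 12Q + 2Q^2 has its minimum $23 at Q = 3; price $233 clears that bar, so the firm operates.
MC = 41 - 24Q + 6Q^2. Setting P = MC and taking the root on the rising branch gives Q* = 8.
TR = 233·8 = 1864. TC = 1560 + 584 = 2144. Profit = 1864 − 2144 = -$280.
Shutting down would mean losing the fixed cost of $1560, so operating at a loss of $280 is better by $1280.

Profit = -$280 at Q = 8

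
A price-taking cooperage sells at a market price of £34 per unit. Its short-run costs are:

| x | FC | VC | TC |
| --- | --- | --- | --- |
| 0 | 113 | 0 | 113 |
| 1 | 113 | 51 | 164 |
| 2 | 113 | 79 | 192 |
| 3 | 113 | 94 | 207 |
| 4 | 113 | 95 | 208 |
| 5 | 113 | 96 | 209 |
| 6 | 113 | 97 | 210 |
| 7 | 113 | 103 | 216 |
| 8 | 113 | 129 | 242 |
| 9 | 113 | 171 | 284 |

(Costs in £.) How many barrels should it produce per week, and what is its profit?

x = 8; profit = £30

Profit at each row (π = 34x − TC): x=0: -113; x=1: -130; x=2: -124; x=3: -105; x=4: -72; x=5: -39; x=6: -6; x=7: 22; x=8: 30; x=9: 22.
Profit is maximized at x = 8. AVC there is 129/8 = £16.12 ≤ P, so producing beats shutting down (which would give -£113).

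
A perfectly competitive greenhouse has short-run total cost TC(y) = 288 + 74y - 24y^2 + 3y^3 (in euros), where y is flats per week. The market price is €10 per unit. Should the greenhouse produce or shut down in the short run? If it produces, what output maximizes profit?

Shut down

Variable cost is VC = 74y - 24y^2 + 3y^3, so AVC = VC/y = 74 - 24y + 3y^2 and MC = dTC/dy = 74 - 48y + 9y^2.
The AVC parabola has its vertex at y = 24/6 = 4, where AVC = 74 - 24·4 + 3·4^2 = €26.
With P < min AVC (€10 < €26), every unit sold adds to the loss.
The firm minimizes its loss by shutting down and losing only its fixed cost of €288.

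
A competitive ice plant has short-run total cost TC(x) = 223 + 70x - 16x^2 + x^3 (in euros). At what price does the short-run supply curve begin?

Short-run supply begins at min AVC. From VC = 70x - 16x^2 + x^3, AVC = 70 - 16x + x^2.
At the minimum of AVC, MC = AVC. MC = 70 - 32x + 3x^2; setting MC = AVC gives 2x^2 - 16x = 0, so x = 8. min AVC = 6.
For P < €6 the firm produces nothing.

€6 per unit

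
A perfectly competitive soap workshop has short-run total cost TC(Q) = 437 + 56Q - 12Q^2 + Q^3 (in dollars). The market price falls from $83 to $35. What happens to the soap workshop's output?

Output falls from 9 to 7

AVC = 56 - 12Q + Q^2, minimized at Q = 6 where min AVC = $20. MC = 56 - 24Q + 3Q^2.
With P = $83 above the shutdown price, P = MC gives Q = 9.
At P = $35 ≥ min AVC, set P = MC: Q = 7. The firm stays open but cuts output.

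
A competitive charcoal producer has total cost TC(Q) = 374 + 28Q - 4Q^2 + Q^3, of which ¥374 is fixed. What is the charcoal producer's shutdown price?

¥24 per unit

The shutdown price is the minimum of AVC. VC = 28Q - 4Q^2 + Q^3, so AVC = 28 - 4Q + Q^2.
dAVC/dQ = -4 + 2Q = 0 gives Q = 2. min AVC = 28 - 4·2 + 2^2 = 24.
For P < ¥24 the firm produces nothing.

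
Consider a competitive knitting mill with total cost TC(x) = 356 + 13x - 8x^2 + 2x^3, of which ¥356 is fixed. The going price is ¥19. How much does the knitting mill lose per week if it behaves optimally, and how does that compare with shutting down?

AVC = 13 - 8x + 2x^2 has its minimum ¥5 at x = 2; price ¥19 clears that bar, so the firm operates.
With MC = 13 - 16x + 6x^2, P = MC on the upward-sloping part at x* = 3.
TR = 19·3 = 57. TC = 356 + 21 = 377. Profit = 57 − 377 = -¥320.
Shutting down would mean losing the fixed cost of ¥356, so operating at a loss of ¥320 is better by ¥36.

Profit = -¥320 at x = 3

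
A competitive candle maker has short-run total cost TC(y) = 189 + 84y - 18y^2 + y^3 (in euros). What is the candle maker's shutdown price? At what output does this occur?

Short-run supply begins at min AVC. From VC = 84y - 18y^2 + y^3, AVC = 84 - 18y + y^2.
At the minimum of AVC, MC = AVC. MC = 84 - 36y + 3y^2; setting MC = AVC gives 2y^2 - 18y = 0, so y = 9. min AVC = 3.
So the shutdown price is €3.

€3 per unit, at y = 9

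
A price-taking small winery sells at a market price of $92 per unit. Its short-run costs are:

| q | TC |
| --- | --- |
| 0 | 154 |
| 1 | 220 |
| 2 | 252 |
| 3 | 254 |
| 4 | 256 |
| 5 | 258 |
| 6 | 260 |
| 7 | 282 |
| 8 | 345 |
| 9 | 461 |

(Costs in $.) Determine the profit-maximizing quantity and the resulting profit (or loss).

q = 8; profit = $391

Profit at each row (π = 92q − TC): q=0: -154; q=1: -128; q=2: -68; q=3: 22; q=4: 112; q=5: 202; q=6: 292; q=7: 362; q=8: 391; q=9: 367.
Profit is maximized at q = 8. AVC there is 191/8 = $23.88 ≤ P, so producing beats shutting down (which would give -$154).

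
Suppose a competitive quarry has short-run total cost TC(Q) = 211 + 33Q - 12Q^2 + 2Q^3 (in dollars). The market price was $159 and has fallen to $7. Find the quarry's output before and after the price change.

Output falls from 7 to 0 (the firm shuts down)

MC = 33 - 24Q + 6Q^2; the shutdown threshold is min AVC = $15 (at Q = 3).
At P = $159 ≥ min AVC, set P = MC on the rising branch: Q = 7.
At P = $7 < min AVC = $15, price no longer covers variable cost at any output, so the firm shuts down: Q = 0.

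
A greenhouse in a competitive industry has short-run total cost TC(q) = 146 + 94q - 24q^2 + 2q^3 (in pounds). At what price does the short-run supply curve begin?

£22 per unit

Short-run supply begins at min AVC. From VC = 94q - 24q^2 + 2q^3, AVC = 94 - 24q + 2q^2.
At the minimum of AVC, MC = AVC. MC = 94 - 48q + 6q^2; setting MC = AVC gives 4q^2 - 24q = 0, so q = 6. min AVC = 22.
For P < £22 the firm produces nothing.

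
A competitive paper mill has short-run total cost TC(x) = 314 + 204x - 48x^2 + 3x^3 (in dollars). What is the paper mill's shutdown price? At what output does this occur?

$12 per unit, at x = 8

The firm shuts down when price falls below the minimum of average variable cost. AVC = VC/x = 204 - 48x + 3x^2.
dAVC/dx = -48 + 6x = 0 gives x = 8. min AVC = 204 - 48·8 + 3·8^2 = 12.
So the shutdown price is $12.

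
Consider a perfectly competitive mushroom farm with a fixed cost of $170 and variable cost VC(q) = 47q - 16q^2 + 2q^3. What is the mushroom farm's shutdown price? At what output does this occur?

The firm shuts down when price falls below the minimum of average variable cost. AVC = VC/q = 47 - 16q + 2q^2.
At the minimum of AVC, MC = AVC. MC = 47 - 32q + 6q^2; setting MC = AVC gives 4q^2 - 16q = 0, so q = 4. min AVC = 15.
So the shutdown price is $15.

$15 per unit, at q = 4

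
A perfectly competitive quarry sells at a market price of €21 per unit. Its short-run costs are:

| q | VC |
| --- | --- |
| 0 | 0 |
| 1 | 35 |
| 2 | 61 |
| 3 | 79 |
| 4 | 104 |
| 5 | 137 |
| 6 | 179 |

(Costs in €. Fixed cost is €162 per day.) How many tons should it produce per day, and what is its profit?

Tabulate TR − TC: q=0: -162; q=1: -176; q=2: -181; q=3: -178; q=4: -182; q=5: -194; q=6: -215.
Profit is highest at q = 0. Equivalently, the lowest AVC in the table is 104/4 ≈ €26 at q = 4, and P = €21 falls below it — price never covers variable cost, so the firm shuts down and loses only its fixed cost.

q = 0 (shut down); profit = -€162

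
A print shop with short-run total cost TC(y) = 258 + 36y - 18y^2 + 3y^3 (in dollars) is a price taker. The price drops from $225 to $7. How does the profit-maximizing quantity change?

MC = 36 - 36y + 9y^2; the shutdown threshold is min AVC = $9 (at y = 3).
At P = $225 ≥ min AVC, set P = MC on the rising branch: y = 7.
At P = $7 < min AVC = $9, price no longer covers variable cost at any output, so the firm shuts down: y = 0.

Output falls from 7 to 0 (the firm shuts down)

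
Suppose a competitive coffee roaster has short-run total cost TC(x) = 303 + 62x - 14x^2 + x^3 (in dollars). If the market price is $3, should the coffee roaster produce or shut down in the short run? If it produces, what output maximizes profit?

From TC, MC = TC'(x) = 62 - 28x + 3x^2 and AVC = VC/x = 62 - 14x + x^2.
AVC is minimized where dAVC/dx = -14 + 2x = 0, at x = 7; min AVC = 62 - 14·7 + 7^2 = $13.
P = $3 lies below min AVC = $13; no output level covers variable cost.
The firm minimizes its loss by shutting down and losing only its fixed cost of $303.

Shut down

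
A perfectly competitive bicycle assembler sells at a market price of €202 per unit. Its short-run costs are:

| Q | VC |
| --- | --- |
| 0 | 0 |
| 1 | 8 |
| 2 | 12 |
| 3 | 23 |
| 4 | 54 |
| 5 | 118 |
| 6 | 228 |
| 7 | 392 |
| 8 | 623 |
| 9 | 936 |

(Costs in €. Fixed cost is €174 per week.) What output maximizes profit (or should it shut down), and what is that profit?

Q = 7; profit = €848

Compute π = P·Q − TC at each output: Q=0: -174; Q=1: 20; Q=2: 218; Q=3: 409; Q=4: 580; Q=5: 718; Q=6: 810; Q=7: 848; Q=8: 819; Q=9: 708.
Profit is maximized at Q = 7. AVC there is 392/7 = €56 ≤ P, so producing beats shutting down (which would give -€174).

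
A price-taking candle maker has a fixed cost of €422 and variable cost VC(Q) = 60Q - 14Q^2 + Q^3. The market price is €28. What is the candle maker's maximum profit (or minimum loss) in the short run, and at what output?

AVC = 60 - 14Q + Q^2; min AVC = €11 at Q = 7. Since P = €28 ≥ min AVC, the firm produces.
MC = 60 - 28Q + 3Q^2. Setting P = MC and taking the root on the rising branch gives Q* = 8.
TR = 28·8 = 224. TC = 422 + 96 = 518. Profit = 224 − 518 = -€294.
That loss of €294 beats the €422 the firm would lose by shutting down; producing recovers €128 of fixed cost.

Profit = -€294 at Q = 8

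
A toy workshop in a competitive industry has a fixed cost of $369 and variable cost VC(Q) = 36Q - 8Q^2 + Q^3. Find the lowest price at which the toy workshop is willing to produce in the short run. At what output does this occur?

Short-run supply begins at min AVC. From VC = 36Q - 8Q^2 + Q^3, AVC = 36 - 8Q + Q^2.
At the minimum of AVC, MC = AVC. MC = 36 - 16Q + 3Q^2; setting MC = AVC gives 2Q^2 - 8Q = 0, so Q = 4. min AVC = 20.
For P < $20 the firm produces nothing.

$20 per unit, at Q = 4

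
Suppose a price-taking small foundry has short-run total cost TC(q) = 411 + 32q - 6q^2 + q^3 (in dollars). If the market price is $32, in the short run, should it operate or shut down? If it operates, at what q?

Produce at q = 4

Variable cost is VC = 32q - 6q^2 + q^3, so AVC = VC/q = 32 - 6q + q^2 and MC = dTC/dq = 32 - 12q + 3q^2.
AVC is minimized where dAVC/dq = -6 + 2q = 0, at q = 3; min AVC = 32 - 6·3 + 3^2 = $23.
Because $32 ≥ $23, revenue can cover variable cost; the firm operates.
P = MC gives -12q + 3q^2 = 0, with roots 0 and 4. Take the larger (rising MC): q* = 4.
Check: AVC at q = 4 is $24 ≤ P, so revenue covers variable cost.
Profit = P·q − TC = 32·4 − 507 = -$379, a loss, but smaller than the $411 fixed cost the firm would lose by shutting down.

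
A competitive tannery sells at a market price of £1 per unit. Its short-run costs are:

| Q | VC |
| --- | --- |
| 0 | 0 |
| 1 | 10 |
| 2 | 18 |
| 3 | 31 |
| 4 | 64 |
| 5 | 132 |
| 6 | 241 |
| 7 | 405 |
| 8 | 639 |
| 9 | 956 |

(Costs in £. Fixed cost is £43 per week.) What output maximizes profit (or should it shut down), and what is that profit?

Q = 0 (shut down); profit = -£43

Profit at each row (π = 1Q − TC): Q=0: -43; Q=1: -52; Q=2: -59; Q=3: -71; Q=4: -103; Q=5: -170; Q=6: -278; Q=7: -441; Q=8: -674; Q=9: -990.
Profit is highest at Q = 0. Equivalently, the lowest AVC in the table is 18/2 ≈ £9 at Q = 2, and P = £1 falls below it — price never covers variable cost, so the firm shuts down and loses only its fixed cost.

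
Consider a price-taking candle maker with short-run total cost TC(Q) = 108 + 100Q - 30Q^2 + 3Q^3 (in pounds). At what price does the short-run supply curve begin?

The firm shuts down when price falls below the minimum of average variable cost. AVC = VC/Q = 100 - 30Q + 3Q^2.
At the minimum of AVC, MC = AVC. MC = 100 - 60Q + 9Q^2; setting MC = AVC gives 6Q^2 - 30Q = 0, so Q = 5. min AVC = 25.
The firm shuts down for any P below £25.

£25 per unit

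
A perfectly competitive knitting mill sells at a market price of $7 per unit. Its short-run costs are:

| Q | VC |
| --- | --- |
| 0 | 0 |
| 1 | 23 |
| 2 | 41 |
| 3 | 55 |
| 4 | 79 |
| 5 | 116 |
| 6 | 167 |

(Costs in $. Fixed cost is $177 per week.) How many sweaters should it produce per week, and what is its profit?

Q = 0 (shut down); profit = -$177

Compute π = P·Q − TC at each output: Q=0: -177; Q=1: -193; Q=2: -204; Q=3: -211; Q=4: -228; Q=5: -258; Q=6: -302.
Profit is highest at Q = 0. Equivalently, the lowest AVC in the table is 55/3 ≈ $18.33 at Q = 3, and P = $7 falls below it — price never covers variable cost, so the firm shuts down and loses only its fixed cost.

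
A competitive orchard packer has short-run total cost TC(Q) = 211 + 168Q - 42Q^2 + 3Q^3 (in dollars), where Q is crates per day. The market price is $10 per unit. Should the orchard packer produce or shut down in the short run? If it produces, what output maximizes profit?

Shut down

Variable cost is VC = 168Q - 42Q^2 + 3Q^3, so AVC = VC/Q = 168 - 42Q + 3Q^2 and MC = dTC/dQ = 168 - 84Q + 9Q^2.
AVC is minimized where dAVC/dQ = -42 + 6Q = 0, at Q = 7; min AVC = 168 - 42·7 + 3·7^2 = $21.
Since P = $10 < min AVC = $21, price fails to cover variable cost at any output.
The firm minimizes its loss by shutting down and losing only its fixed cost of $211.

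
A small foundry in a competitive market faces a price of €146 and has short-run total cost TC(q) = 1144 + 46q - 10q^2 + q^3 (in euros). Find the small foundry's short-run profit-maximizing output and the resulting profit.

AVC = 46 - 10q + q^2; min AVC = €21 at q = 5. Since P = €146 ≥ min AVC, the firm produces.
MC = 46 - 20q + 3q^2. Setting P = MC and taking the root on the rising branch gives q* = 10.
TR = 146·10 = 1460. TC = 1144 + 460 = 1604. Profit = 1460 − 1604 = -€144.
That loss of €144 beats the €1144 the firm would lose by shutting down; producing recovers €1000 of fixed cost.

Profit = -€144 at q = 10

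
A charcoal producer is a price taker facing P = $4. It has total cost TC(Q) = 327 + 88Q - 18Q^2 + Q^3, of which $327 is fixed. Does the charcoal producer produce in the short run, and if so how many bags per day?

Shut down

From TC, MC = TC'(Q) = 88 - 36Q + 3Q^2 and AVC = VC/Q = 88 - 18Q + Q^2.
AVC hits its minimum where MC = AVC, at Q = 9, giving min AVC = 88 - 18·9 + 9^2 = $7.
With P < min AVC ($4 < $7), every unit sold adds to the loss.
Best response: produce nothing and absorb the $327 fixed cost.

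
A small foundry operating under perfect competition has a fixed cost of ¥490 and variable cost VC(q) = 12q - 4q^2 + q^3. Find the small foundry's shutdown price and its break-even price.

Shutdown price = ¥8; break-even price = ¥103

AVC = 12 - 4q + q^2; minimized at q = 2, giving min AVC = ¥8. That is the shutdown price.
ATC = 490/q + 12 - 4q + q^2. Setting dATC/dq = −490/q^2 − 4 + 2q = 0 gives q = 7 (since 2·7^3 − 4·7^2 = 490).
min ATC = 490/7 + 12 − 4·7 + 7^2 = ¥103. That is the break-even price.
For ¥8 ≤ P < ¥103 the firm produces at a loss; below ¥8 it shuts down.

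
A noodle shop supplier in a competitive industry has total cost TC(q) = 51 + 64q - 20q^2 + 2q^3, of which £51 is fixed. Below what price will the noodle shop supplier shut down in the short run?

The shutdown price is the minimum of AVC. VC = 64q - 20q^2 + 2q^3, so AVC = 64 - 20q + 2q^2.
At the minimum of AVC, MC = AVC. MC = 64 - 40q + 6q^2; setting MC = AVC gives 4q^2 - 20q = 0, so q = 5. min AVC = 14.
So the shutdown price is £14.

£14 per unit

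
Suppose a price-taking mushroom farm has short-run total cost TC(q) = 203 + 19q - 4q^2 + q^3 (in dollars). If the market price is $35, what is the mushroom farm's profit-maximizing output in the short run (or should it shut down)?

Produce at q = 4

Variable cost is VC = 19q - 4q^2 + q^3, so AVC = VC/q = 19 - 4q + q^2 and MC = dTC/dq = 19 - 8q + 3q^2.
AVC hits its minimum where MC = AVC, at q = 2, giving min AVC = 19 - 4·2 + 2^2 = $15.
Since P = $35 ≥ min AVC = $15, price covers variable cost and the firm should produce.
Set P = MC: 35 = 19 - 8q + 3q^2 → -16 - 8q + 3q^2 = 0. The roots are q = -4/3 and q = 4; the profit-maximizing output is on the rising part of MC, so q* = 4.
Check: AVC at q = 4 is $19 ≤ P, so revenue covers variable cost.
Profit = P·q − TC = 35·4 − 279 = -$139, a loss, but smaller than the $203 fixed cost the firm would lose by shutting down.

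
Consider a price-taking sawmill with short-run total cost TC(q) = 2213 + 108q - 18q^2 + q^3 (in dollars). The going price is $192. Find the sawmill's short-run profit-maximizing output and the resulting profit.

AVC = 108 - 18q + q^2; min AVC = $27 at q = 9. Since P = $192 ≥ min AVC, the firm produces.
With MC = 108 - 36q + 3q^2, P = MC on the upward-sloping part at q* = 14.
TR = 192·14 = 2688. TC = 2213 + 728 = 2941. Profit = 2688 − 2941 = -$253.
Shutting down would mean losing the fixed cost of $2213, so operating at a loss of $253 is better by $1960.

Profit = -$253 at q = 14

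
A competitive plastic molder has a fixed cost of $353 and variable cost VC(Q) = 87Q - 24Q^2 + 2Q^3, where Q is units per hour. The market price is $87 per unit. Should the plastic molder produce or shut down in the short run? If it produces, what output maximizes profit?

From TC, MC = TC'(Q) = 87 - 48Q + 6Q^2 and AVC = VC/Q = 87 - 24Q + 2Q^2.
AVC hits its minimum where MC = AVC, at Q = 6, giving min AVC = 87 - 24·6 + 2·6^2 = $15.
Because $87 ≥ $15, revenue can cover variable cost; the firm operates.
Solving P = MC: -48Q + 6Q^2 = 0 ⇒ Q = 0 or 8. On the upward-sloping branch, Q* = 8.
Check: AVC at Q = 8 is $23 ≤ P, so revenue covers variable cost.
Profit = P·Q − TC = 87·8 − 537 = $159.

Produce at Q = 8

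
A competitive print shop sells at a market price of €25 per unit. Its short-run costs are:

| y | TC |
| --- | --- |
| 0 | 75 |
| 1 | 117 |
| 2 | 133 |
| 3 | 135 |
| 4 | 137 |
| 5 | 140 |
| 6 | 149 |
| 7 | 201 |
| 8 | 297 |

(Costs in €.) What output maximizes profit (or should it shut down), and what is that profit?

Profit at each row (π = 25y − TC): y=0: -75; y=1: -92; y=2: -83; y=3: -60; y=4: -37; y=5: -15; y=6: 1; y=7: -26; y=8: -97.
Profit is maximized at y = 6. AVC there is 74/6 = €12.33 ≤ P, so producing beats shutting down (which would give -€75).

y = 6; profit = €1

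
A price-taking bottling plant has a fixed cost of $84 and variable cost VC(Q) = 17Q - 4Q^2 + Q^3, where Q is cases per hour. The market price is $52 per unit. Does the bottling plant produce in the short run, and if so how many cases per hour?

Produce at Q = 5

Variable cost is VC = 17Q - 4Q^2 + Q^3, so AVC = VC/Q = 17 - 4Q + Q^2 and MC = dTC/dQ = 17 - 8Q + 3Q^2.
AVC hits its minimum where MC = AVC, at Q = 2, giving min AVC = 17 - 4·2 + 2^2 = $13.
Since P = $52 ≥ min AVC = $13, price covers variable cost and the firm should produce.
Set P = MC: 52 = 17 - 8Q + 3Q^2 → -35 - 8Q + 3Q^2 = 0. The roots are Q = -7/3 and Q = 5; the profit-maximizing output is on the rising part of MC, so Q* = 5.
Check: AVC at Q = 5 is $22 ≤ P, so revenue covers variable cost.
Profit = P·Q − TC = 52·5 − 194 = $66.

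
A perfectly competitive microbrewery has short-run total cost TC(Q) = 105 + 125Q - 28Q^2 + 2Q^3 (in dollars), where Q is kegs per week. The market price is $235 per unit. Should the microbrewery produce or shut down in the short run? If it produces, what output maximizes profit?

Produce at Q = 11

From TC, MC = TC'(Q) = 125 - 56Q + 6Q^2 and AVC = VC/Q = 125 - 28Q + 2Q^2.
AVC hits its minimum where MC = AVC, at Q = 7, giving min AVC = 125 - 28·7 + 2·7^2 = $27.
P = $235 exceeds min AVC = $27, so the firm stays open.
P = MC gives -110 - 56Q + 6Q^2 = 0, with roots -5/3 and 11. Take the larger (rising MC): Q* = 11.
Check: AVC at Q = 11 is $59 ≤ P, so revenue covers variable cost.
Profit = P·Q − TC = 235·11 − 754 = $1831.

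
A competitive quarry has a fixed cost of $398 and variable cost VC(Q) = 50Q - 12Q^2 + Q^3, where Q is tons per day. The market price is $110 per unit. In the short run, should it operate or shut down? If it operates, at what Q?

Produce at Q = 10

From TC, MC = TC'(Q) = 50 - 24Q + 3Q^2 and AVC = VC/Q = 50 - 12Q + Q^2.
AVC is minimized where dAVC/dQ = -12 + 2Q = 0, at Q = 6; min AVC = 50 - 12·6 + 6^2 = $14.
Since P = $110 ≥ min AVC = $14, price covers variable cost and the firm should produce.
Solving P = MC: -60 - 24Q + 3Q^2 = 0 ⇒ Q = -2 or 10. On the upward-sloping branch, Q* = 10.
Check: AVC at Q = 10 is $30 ≤ P, so revenue covers variable cost.
Profit = P·Q − TC = 110·10 − 698 = $402.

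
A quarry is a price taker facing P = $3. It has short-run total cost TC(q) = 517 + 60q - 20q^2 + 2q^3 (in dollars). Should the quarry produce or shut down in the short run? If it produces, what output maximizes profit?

Shut down

Strip out fixed cost: VC = 60q - 20q^2 + 2q^3. Then AVC = 60 - 20q + 2q^2 and MC = 60 - 40q + 6q^2.
The AVC parabola has its vertex at q = 20/4 = 5, where AVC = 60 - 20·5 + 2·5^2 = $10.
P = $3 lies below min AVC = $10; no output level covers variable cost.
Best response: produce nothing and absorb the $517 fixed cost.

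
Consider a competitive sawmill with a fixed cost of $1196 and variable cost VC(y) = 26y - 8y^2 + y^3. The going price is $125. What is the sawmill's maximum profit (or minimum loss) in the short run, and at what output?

Profit = -$386 at y = 9

AVC = 26 - 8y + y^2 has its minimum $10 at y = 4; price $125 clears that bar, so the firm operates.
MC = 26 - 16y + 3y^2. Setting P = MC and taking the root on the rising branch gives y* = 9.
TR = 125·9 = 1125. TC = 1196 + 315 = 1511. Profit = 1125 − 1511 = -$386.
That loss of $386 beats the $1196 the firm would lose by shutting down; producing recovers $810 of fixed cost.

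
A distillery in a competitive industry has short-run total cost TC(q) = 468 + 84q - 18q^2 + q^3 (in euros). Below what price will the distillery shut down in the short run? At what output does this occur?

Short-run supply begins at min AVC. From VC = 84q - 18q^2 + q^3, AVC = 84 - 18q + q^2.
At the minimum of AVC, MC = AVC. MC = 84 - 36q + 3q^2; setting MC = AVC gives 2q^2 - 18q = 0, so q = 9. min AVC = 3.
For P < €3 the firm produces nothing.

€3 per unit, at q = 9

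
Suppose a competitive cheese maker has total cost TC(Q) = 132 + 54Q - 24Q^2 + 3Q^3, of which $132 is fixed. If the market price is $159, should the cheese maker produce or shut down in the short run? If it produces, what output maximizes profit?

Produce at Q = 7

Strip out fixed cost: VC = 54Q - 24Q^2 + 3Q^3. Then AVC = 54 - 24Q + 3Q^2 and MC = 54 - 48Q + 9Q^2.
AVC hits its minimum where MC = AVC, at Q = 4, giving min AVC = 54 - 24·4 + 3·4^2 = $6.
Because $159 ≥ $6, revenue can cover variable cost; the firm operates.
Solving P = MC: -105 - 48Q + 9Q^2 = 0 ⇒ Q = -5/3 or 7. On the upward-sloping branch, Q* = 7.
Check: AVC at Q = 7 is $33 ≤ P, so revenue covers variable cost.
Profit = P·Q − TC = 159·7 − 363 = $750.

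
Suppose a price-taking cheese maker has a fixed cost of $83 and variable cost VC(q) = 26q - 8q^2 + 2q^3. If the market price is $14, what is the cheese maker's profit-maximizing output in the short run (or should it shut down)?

Strip out fixed cost: VC = 26q - 8q^2 + 2q^3. Then AVC = 26 - 8q + 2q^2 and MC = 26 - 16q + 6q^2.
The AVC parabola has its vertex at q = 8/4 = 2, where AVC = 26 - 8·2 + 2·2^2 = $18.
P = $14 lies below min AVC = $18; no output level covers variable cost.
Shutting down limits the loss to fixed cost, $83.

Shut down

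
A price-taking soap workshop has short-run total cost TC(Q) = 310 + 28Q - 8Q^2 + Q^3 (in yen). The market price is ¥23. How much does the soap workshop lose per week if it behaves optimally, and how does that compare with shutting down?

Profit = -¥260 at Q = 5

AVC = 28 - 8Q + Q^2 has its minimum ¥12 at Q = 4; price ¥23 clears that bar, so the firm operates.
MC = 28 - 16Q + 3Q^2. Setting P = MC and taking the root on the rising branch gives Q* = 5.
TR = 23·5 = 115. TC = 310 + 65 = 375. Profit = 115 − 375 = -¥260.
By producing, the firm covers all variable cost plus ¥50 of fixed cost; shutting down would lose the full ¥310.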